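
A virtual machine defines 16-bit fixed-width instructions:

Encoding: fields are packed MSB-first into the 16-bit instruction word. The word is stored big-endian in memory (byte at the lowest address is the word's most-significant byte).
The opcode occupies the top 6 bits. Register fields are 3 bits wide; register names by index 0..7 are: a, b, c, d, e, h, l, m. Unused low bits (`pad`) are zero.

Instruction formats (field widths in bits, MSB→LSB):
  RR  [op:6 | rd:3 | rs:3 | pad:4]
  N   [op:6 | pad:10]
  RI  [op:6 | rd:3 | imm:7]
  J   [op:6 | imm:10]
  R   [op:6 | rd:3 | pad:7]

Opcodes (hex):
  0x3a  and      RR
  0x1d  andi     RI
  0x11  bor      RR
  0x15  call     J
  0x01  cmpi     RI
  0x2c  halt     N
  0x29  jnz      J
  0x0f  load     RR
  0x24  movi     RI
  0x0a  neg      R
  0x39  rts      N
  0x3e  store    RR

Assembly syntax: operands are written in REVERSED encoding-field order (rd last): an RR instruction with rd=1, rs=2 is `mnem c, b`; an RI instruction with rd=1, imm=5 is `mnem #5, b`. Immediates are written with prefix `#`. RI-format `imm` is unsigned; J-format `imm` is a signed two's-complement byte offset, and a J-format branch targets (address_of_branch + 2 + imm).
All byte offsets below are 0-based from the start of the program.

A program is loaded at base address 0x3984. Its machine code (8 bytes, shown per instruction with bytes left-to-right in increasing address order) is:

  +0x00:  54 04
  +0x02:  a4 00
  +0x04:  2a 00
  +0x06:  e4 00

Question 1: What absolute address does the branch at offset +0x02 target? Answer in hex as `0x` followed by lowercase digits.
@+02  big-endian(a4 00) = 0xa400
  opcode bits[15:10]=0x29: jnz/J
  imm: (w>>0)&0x3ff=0x0 → #0
  target = base 0x3984 + off 0x02 + 2 + imm 0 = 0x3988

0x3988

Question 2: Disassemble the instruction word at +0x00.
+0x00: 54 04 ⇒ word 0x5404 (big)
  op=0x5404>>10=0x15 ⇒ call (J)
  imm: (w>>0)&0x3ff=0x4 → #4

call #4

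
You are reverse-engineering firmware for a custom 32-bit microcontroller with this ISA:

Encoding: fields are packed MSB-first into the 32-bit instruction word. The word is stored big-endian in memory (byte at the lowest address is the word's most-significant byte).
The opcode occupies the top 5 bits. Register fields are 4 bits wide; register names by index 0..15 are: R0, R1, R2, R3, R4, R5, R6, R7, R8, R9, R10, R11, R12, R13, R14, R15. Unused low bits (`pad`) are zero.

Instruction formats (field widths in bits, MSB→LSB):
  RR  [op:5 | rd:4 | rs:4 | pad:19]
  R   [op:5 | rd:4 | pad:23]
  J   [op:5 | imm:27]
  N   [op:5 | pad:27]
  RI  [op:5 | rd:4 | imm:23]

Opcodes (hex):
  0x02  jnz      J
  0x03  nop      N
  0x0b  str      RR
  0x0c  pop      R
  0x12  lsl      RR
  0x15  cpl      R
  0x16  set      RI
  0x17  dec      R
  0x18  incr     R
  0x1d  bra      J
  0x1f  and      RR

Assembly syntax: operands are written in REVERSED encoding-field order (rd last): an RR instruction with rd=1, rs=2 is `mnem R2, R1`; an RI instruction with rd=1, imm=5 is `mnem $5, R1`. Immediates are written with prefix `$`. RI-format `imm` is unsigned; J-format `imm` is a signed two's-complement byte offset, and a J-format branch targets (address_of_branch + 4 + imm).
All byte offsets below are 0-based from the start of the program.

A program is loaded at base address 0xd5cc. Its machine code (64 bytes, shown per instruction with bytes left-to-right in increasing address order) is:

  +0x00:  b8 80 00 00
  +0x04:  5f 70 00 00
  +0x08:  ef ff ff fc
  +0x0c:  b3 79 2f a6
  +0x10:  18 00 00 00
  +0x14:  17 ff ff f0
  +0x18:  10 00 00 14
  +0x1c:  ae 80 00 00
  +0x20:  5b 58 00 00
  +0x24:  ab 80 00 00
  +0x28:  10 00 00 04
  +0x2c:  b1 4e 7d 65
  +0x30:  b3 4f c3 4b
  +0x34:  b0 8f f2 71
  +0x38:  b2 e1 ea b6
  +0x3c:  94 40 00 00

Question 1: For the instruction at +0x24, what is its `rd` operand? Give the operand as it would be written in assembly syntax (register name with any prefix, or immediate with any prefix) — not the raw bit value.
off 0x24: read ab 80 00 00 as big → 0xab800000
  opcode bits[31:27]=0x15: cpl/R
  rd@[26:23]=0x7 ⇒ R7

R7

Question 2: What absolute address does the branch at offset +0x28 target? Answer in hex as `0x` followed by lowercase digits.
off 0x28: read 10 00 00 04 as big → 0x10000004
  top 5b → 0x2 → jnz [J]
  [26:0] imm=4 = $4
  target = base 0xd5cc + off 0x28 + 4 + imm 4 = 0xd5fc

0xd5fc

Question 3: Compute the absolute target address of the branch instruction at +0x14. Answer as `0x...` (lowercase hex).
+0x14: 17 ff ff f0 ⇒ word 0x17fffff0 (big)
  opcode bits[31:27]=0x2: jnz/J
  imm@[26:0]=0x7fffff0 (s27→-16) ⇒ $-16
  target = base 0xd5cc + off 0x14 + 4 + imm -16 = 0xd5d4

0xd5d4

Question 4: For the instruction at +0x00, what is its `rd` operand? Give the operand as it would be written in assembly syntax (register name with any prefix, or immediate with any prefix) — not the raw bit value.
off 0x00: read b8 80 00 00 as big → 0xb8800000
  op=0xb8800000>>27=0x17 ⇒ dec (R)
  rd@[26:23]=0x1 ⇒ R1

R1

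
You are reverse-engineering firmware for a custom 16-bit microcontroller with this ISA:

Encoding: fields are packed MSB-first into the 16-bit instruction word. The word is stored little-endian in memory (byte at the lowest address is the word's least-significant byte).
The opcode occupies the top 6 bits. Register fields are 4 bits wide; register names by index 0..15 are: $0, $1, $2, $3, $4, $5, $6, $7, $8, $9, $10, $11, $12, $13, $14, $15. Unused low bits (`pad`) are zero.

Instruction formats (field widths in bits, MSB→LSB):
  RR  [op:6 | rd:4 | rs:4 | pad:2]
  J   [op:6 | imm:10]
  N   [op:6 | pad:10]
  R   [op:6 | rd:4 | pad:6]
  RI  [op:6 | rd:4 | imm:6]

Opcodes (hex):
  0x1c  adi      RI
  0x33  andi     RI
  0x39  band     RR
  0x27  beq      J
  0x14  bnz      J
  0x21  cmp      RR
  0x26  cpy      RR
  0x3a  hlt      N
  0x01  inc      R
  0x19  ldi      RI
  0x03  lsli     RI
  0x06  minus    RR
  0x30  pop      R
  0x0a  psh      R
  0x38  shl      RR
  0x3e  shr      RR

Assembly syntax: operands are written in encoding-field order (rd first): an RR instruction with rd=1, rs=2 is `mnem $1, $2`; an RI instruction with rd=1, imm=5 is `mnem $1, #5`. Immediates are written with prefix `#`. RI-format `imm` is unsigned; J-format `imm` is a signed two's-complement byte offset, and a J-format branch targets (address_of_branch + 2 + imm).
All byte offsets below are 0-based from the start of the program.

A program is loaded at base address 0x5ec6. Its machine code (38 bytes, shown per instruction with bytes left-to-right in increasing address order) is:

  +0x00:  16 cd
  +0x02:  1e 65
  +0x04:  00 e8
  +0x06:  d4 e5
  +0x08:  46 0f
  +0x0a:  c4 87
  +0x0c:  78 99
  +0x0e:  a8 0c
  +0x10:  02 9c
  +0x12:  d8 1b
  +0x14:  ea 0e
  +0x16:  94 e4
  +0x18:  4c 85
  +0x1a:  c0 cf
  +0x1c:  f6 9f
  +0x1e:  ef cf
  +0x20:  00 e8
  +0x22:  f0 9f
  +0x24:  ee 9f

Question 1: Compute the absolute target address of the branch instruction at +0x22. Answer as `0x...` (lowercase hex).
0x5eda

[22] f0 9f → 0x9ff0
  opcode bits[15:10]=0x27: beq/J
  [9:0] imm=1008 (s10→-16) = #-16
  target = base 0x5ec6 + off 0x22 + 2 + imm -16 = 0x5eda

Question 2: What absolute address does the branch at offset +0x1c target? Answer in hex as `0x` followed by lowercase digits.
[1c] f6 9f → 0x9ff6
  top 6b → 0x27 → beq [J]
  imm: (w>>0)&0x3ff=0x3f6 (s10→-10) → #-10
  target = base 0x5ec6 + off 0x1c + 2 + imm -10 = 0x5eda

0x5eda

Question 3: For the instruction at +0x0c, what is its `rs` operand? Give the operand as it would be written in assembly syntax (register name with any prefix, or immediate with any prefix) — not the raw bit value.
$14

@+0c  little-endian(78 99) = 0x9978
  opcode bits[15:10]=0x26: cpy/RR
  rd: (w>>6)&0xf=0x5 → $5
  rs: (w>>2)&0xf=0xe → $14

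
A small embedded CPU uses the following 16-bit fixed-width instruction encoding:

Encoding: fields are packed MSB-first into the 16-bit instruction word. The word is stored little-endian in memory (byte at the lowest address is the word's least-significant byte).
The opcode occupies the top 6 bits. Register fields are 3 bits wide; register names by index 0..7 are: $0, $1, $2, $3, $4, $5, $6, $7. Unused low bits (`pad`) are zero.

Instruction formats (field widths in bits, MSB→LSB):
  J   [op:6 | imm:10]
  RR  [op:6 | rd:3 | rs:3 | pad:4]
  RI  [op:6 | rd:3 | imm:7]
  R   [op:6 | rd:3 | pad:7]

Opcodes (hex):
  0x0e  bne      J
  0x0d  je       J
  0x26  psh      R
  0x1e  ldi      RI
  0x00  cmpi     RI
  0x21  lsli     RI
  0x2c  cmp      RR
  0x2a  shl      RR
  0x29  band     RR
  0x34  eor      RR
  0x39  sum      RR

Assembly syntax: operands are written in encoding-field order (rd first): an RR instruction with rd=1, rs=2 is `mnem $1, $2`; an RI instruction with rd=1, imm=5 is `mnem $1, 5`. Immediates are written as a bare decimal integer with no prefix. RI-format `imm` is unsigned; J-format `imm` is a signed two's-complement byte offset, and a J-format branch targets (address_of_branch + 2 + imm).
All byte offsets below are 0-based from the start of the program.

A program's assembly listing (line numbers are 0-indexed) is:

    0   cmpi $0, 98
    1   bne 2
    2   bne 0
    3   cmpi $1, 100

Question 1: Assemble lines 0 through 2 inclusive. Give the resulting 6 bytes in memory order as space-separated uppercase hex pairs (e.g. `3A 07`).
line 0 (cmpi): pack op=0x0:6|rd=0:3|imm=98:7 = 0x0062; little→ 62 00
line 1 (bne): pack op=0xe:6|imm=2:10 = 0x3802; little→ 02 38
line 2 (bne): pack op=0xe:6|imm=0:10 = 0x3800; little→ 00 38

62 00 02 38 00 38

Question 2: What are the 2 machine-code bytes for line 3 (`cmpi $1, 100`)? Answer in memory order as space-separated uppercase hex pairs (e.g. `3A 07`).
E4 00

line 3 (cmpi): pack op=0x0:6|rd=1:3|imm=100:7 = 0x00e4; little→ e4 00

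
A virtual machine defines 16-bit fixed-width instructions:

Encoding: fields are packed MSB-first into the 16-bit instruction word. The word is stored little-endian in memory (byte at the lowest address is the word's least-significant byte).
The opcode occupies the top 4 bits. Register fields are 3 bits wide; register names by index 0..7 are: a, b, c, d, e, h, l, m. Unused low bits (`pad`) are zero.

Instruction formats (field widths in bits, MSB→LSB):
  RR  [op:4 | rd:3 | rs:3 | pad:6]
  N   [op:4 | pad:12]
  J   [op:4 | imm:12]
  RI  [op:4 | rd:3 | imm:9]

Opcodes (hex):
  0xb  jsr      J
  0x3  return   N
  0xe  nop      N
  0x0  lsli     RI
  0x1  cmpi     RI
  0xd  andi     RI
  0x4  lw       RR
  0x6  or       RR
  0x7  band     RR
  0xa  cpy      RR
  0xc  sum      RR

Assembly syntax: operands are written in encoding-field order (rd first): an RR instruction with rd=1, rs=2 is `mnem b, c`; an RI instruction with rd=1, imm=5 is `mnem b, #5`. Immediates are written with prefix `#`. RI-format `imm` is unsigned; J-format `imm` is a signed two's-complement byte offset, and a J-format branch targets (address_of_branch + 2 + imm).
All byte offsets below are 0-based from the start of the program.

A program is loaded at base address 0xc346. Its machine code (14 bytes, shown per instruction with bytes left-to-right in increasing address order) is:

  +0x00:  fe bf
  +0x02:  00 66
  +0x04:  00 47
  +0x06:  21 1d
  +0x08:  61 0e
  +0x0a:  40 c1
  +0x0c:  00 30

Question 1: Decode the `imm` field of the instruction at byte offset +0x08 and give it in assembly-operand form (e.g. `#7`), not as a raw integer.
#97

off 0x08: read 61 0e as little → 0x0e61
  top 4b → 0x0 → lsli [RI]
  rd: (w>>9)&0x7=0x7 → m
  imm: (w>>0)&0x1ff=0x61 → #97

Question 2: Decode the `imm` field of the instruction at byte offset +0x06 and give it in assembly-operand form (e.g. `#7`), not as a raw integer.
off 0x06: read 21 1d as little → 0x1d21
  top 4b → 0x1 → cmpi [RI]
  [11:9] rd=6 = l
  [8:0] imm=289 = #289

#289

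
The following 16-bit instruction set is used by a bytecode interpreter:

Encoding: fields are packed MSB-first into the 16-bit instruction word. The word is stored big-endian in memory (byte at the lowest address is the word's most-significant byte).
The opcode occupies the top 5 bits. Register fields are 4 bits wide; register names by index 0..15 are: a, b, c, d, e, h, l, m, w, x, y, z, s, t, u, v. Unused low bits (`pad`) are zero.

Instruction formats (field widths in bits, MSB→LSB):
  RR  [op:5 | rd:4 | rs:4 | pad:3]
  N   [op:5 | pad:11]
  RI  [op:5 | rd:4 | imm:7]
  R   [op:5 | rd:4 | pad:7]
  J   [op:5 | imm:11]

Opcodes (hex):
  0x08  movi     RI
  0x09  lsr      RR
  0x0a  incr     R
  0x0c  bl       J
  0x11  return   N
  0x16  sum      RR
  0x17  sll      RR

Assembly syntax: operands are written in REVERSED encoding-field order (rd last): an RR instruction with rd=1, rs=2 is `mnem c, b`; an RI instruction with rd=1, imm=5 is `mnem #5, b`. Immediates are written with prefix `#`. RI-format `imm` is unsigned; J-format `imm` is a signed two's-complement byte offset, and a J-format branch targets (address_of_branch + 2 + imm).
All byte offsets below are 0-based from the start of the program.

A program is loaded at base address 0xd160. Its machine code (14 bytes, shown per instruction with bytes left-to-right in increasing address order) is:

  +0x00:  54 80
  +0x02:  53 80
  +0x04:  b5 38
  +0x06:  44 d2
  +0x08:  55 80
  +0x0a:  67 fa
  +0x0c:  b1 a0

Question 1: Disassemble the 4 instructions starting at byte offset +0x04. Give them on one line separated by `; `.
sum m, y; movi #82, x; incr z; bl #-6

[04] b5 38 → 0xb538
  opcode bits[15:11]=0x16: sum/RR
  [10:7] rd=10 = y
  [6:3] rs=7 = m
[06] 44 d2 → 0x44d2
  opcode bits[15:11]=0x8: movi/RI
  [10:7] rd=9 = x
  [6:0] imm=82 = #82
[08] 55 80 → 0x5580
  opcode bits[15:11]=0xa: incr/R
  [10:7] rd=11 = z
[0a] 67 fa → 0x67fa
  opcode bits[15:11]=0xc: bl/J
  [10:0] imm=2042 (s11→-6) = #-6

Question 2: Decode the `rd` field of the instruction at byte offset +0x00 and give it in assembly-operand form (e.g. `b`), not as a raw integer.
x

[00] 54 80 → 0x5480
  op=0x5480>>11=0xa ⇒ incr (R)
  [10:7] rd=9 = x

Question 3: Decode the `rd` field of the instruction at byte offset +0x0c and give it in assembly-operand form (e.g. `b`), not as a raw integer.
+0x0c: b1 a0 ⇒ word 0xb1a0 (big)
  op=0xb1a0>>11=0x16 ⇒ sum (RR)
  [10:7] rd=3 = d
  [6:3] rs=4 = e

d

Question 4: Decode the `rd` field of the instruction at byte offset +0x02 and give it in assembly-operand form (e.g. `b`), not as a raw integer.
@+02  big-endian(53 80) = 0x5380
  op=0x5380>>11=0xa ⇒ incr (R)
  rd@[10:7]=0x7 ⇒ m

m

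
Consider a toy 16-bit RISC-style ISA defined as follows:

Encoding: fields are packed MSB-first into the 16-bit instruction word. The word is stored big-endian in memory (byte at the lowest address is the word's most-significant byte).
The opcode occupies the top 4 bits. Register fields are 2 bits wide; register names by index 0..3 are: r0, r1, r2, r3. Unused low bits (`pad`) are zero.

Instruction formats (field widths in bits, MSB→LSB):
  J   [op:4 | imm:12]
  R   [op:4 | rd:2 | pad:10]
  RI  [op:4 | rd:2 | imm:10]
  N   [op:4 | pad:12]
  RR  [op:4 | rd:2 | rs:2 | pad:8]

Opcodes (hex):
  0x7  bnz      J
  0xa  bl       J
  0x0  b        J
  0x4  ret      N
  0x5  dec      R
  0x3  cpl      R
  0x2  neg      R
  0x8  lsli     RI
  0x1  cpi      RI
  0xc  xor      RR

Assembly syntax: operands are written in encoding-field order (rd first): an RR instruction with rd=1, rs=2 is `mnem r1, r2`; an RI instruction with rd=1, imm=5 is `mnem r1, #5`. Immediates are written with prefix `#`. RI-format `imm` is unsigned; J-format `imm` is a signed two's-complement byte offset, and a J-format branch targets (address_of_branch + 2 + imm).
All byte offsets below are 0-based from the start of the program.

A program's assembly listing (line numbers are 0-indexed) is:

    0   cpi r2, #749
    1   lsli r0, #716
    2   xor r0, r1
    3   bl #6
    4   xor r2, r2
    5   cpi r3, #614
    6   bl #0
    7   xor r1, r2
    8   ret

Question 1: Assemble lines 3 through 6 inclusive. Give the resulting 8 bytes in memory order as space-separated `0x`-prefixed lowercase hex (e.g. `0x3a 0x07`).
line 3 (bl): pack op=0xa:4|imm=6:12 = 0xa006; big→ a0 06
line 4 (xor): pack op=0xc:4|rd=2:2|rs=2:2|pad=0:8 = 0xca00; big→ ca 00
line 5 (cpi): pack op=0x1:4|rd=3:2|imm=614:10 = 0x1e66; big→ 1e 66
line 6 (bl): pack op=0xa:4|imm=0:12 = 0xa000; big→ a0 00

0xa0 0x06 0xca 0x00 0x1e 0x66 0xa0 0x00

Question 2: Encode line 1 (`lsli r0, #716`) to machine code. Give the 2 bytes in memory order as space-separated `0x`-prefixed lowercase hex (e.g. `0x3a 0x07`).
0x82 0xcc

1. lsli fields op=0x8:4|rd=0:2|imm=716:10 → word 82cch → 82 cc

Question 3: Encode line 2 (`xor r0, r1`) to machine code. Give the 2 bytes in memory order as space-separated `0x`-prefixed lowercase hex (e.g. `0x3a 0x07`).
2. xor fields op=0xc:4|rd=0:2|rs=1:2|pad=0:8 → word c100h → c1 00

0xc1 0x00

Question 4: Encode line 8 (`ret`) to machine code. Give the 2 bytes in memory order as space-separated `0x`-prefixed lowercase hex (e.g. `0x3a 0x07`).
0x40 0x00

8. ret fields op=0x4:4|pad=0:12 → word 4000h → 40 00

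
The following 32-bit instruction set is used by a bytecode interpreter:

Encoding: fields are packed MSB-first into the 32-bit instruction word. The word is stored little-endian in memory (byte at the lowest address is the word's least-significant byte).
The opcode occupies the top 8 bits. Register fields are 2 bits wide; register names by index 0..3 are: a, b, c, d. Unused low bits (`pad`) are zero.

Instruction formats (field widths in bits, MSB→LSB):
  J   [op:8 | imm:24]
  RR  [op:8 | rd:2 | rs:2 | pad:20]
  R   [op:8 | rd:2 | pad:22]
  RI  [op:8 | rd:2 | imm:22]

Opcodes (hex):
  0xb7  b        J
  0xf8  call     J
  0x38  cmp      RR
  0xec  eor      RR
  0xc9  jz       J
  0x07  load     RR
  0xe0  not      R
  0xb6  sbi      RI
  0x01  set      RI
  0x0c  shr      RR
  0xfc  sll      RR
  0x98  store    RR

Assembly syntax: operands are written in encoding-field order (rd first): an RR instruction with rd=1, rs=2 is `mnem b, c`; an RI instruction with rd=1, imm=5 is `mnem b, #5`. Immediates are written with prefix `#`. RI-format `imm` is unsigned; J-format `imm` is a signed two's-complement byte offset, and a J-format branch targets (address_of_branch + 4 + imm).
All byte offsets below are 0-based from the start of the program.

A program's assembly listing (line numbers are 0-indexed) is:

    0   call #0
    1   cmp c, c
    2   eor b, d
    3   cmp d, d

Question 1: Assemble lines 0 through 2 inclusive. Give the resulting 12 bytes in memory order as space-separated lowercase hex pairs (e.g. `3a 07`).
L0: call op=0xf8:8|imm=0:24 ⇒ 0xf8000000 ⇒ little 00 00 00 f8
L1: cmp op=0x38:8|rd=2:2|rs=2:2|pad=0:20 ⇒ 0x38a00000 ⇒ little 00 00 a0 38
L2: eor op=0xec:8|rd=1:2|rs=3:2|pad=0:20 ⇒ 0xec700000 ⇒ little 00 00 70 ec

00 00 00 f8 00 00 a0 38 00 00 70 ec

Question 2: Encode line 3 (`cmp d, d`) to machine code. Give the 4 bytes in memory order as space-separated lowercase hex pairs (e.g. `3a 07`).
00 00 f0 38

L3: cmp op=0x38:8|rd=3:2|rs=3:2|pad=0:20 ⇒ 0x38f00000 ⇒ little 00 00 f0 38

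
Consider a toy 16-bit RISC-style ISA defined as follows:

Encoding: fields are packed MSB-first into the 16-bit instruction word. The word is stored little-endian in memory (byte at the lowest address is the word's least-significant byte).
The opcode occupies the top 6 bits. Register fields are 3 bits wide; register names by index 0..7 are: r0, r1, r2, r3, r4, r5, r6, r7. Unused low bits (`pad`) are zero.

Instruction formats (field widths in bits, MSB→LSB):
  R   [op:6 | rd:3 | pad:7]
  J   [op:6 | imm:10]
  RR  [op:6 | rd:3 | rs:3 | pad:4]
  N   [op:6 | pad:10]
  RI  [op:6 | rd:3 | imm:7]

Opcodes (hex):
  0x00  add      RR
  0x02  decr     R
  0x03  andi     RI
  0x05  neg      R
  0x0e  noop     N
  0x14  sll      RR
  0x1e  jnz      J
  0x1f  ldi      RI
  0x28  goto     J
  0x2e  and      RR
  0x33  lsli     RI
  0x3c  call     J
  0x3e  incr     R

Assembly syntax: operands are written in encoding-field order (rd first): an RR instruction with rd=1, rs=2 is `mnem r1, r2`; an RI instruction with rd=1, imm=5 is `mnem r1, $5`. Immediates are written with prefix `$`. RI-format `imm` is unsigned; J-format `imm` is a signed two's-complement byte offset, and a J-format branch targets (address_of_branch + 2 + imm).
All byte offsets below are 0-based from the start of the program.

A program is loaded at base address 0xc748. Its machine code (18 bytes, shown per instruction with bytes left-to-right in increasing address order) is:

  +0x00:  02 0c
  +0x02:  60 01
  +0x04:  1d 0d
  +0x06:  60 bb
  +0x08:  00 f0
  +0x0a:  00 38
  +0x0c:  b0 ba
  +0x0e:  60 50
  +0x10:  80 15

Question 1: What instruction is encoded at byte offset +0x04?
andi r2, $29

@+04  little-endian(1d 0d) = 0x0d1d
  op=0x0d1d>>10=0x3 ⇒ andi (RI)
  rd@[9:7]=0x2 ⇒ r2
  imm@[6:0]=0x1d ⇒ $29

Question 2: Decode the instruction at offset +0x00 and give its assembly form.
[00] 02 0c → 0x0c02
  top 6b → 0x3 → andi [RI]
  rd: (w>>7)&0x7=0x0 → r0
  imm: (w>>0)&0x7f=0x2 → $2

andi r0, $2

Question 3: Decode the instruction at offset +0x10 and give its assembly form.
off 0x10: read 80 15 as little → 0x1580
  opcode bits[15:10]=0x5: neg/R
  rd@[9:7]=0x3 ⇒ r3

neg r3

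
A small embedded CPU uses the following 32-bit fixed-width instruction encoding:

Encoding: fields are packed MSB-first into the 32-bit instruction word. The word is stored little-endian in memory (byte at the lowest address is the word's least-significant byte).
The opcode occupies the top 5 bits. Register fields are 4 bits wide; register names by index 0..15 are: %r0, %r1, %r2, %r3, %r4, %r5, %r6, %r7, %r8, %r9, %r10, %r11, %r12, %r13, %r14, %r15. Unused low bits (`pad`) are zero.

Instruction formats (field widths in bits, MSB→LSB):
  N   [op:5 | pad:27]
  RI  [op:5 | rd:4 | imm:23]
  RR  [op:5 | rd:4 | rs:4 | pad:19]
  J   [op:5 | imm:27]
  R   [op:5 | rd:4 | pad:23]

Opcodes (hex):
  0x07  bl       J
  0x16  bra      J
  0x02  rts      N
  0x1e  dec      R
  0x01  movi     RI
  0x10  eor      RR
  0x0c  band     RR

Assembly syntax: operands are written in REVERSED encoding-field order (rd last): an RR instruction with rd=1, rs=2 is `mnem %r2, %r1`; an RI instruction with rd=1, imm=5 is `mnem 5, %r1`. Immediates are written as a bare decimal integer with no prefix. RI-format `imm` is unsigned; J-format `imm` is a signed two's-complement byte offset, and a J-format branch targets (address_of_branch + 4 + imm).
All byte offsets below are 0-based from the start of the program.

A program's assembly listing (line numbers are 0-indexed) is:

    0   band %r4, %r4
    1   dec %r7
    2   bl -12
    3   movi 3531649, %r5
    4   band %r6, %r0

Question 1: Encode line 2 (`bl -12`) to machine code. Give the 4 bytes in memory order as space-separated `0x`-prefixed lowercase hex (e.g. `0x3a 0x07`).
2. bl fields op=0x7:5|imm=-12:27 → word 3ffffff4h → f4 ff ff 3f

0xf4 0xff 0xff 0x3f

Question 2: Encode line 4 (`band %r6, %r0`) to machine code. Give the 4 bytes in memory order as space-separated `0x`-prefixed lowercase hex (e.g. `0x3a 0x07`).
line 4 (band): pack op=0xc:5|rd=0:4|rs=6:4|pad=0:19 = 0x60300000; little→ 00 00 30 60

0x00 0x00 0x30 0x60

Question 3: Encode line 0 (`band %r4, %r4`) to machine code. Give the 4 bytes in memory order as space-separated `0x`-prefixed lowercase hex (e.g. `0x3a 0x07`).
0x00 0x00 0x20 0x62

0. band fields op=0xc:5|rd=4:4|rs=4:4|pad=0:19 → word 62200000h → 00 00 20 62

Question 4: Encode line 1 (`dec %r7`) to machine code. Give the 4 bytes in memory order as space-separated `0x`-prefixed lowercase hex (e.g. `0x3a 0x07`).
line 1 (dec): pack op=0x1e:5|rd=7:4|pad=0:23 = 0xf3800000; little→ 00 00 80 f3

0x00 0x00 0x80 0xf3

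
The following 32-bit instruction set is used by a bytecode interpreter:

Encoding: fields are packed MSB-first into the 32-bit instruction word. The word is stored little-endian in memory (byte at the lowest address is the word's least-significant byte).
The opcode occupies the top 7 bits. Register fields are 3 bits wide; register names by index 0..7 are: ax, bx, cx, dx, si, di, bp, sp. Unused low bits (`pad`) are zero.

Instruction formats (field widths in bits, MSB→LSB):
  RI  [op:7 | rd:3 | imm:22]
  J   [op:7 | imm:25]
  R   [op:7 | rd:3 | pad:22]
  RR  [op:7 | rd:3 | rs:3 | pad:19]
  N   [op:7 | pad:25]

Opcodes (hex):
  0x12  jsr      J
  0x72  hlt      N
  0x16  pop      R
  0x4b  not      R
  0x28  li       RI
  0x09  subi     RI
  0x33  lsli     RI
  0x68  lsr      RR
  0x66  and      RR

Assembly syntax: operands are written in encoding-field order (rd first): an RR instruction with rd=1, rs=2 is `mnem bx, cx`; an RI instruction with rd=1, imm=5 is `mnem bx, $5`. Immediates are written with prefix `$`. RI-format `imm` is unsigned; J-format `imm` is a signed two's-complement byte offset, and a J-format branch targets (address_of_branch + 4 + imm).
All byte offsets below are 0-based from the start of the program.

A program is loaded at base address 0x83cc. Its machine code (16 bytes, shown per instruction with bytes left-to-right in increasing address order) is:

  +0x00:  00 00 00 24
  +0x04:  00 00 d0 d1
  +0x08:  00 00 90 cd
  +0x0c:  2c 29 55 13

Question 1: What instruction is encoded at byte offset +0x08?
off 0x08: read 00 00 90 cd as little → 0xcd900000
  opcode bits[31:25]=0x66: and/RR
  rd@[24:22]=0x6 ⇒ bp
  rs@[21:19]=0x2 ⇒ cx

and bp, cx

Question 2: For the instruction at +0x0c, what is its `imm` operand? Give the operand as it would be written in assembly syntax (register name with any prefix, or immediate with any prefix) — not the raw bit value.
[0c] 2c 29 55 13 → 0x1355292c
  opcode bits[31:25]=0x9: subi/RI
  [24:22] rd=5 = di
  [21:0] imm=1386796 = $1386796

$1386796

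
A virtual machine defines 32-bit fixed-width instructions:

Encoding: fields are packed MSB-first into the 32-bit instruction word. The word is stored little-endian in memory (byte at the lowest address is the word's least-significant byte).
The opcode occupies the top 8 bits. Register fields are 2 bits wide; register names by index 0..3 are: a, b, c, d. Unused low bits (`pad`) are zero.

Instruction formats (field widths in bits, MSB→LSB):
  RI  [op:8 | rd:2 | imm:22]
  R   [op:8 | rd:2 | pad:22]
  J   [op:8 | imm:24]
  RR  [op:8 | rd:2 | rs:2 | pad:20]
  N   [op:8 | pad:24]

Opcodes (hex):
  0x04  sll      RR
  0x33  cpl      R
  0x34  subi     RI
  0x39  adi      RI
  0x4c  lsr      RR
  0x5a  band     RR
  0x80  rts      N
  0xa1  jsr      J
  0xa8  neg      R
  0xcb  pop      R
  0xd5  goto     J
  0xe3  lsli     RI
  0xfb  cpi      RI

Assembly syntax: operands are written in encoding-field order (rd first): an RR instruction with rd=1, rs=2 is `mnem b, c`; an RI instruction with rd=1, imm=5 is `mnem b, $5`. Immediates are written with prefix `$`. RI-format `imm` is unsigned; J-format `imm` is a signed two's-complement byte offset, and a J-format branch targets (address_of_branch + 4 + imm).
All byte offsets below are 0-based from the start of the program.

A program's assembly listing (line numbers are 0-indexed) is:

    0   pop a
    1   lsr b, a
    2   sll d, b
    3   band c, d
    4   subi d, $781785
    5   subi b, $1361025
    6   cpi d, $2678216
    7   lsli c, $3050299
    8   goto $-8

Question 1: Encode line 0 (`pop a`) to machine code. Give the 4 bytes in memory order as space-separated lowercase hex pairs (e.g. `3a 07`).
00 00 00 cb

L0: pop op=0xcb:8|rd=0:2|pad=0:22 ⇒ 0xcb000000 ⇒ little 00 00 00 cb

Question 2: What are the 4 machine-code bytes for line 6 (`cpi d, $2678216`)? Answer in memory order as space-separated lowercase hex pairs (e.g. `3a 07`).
L6: cpi op=0xfb:8|rd=3:2|imm=2678216:22 ⇒ 0xfbe8ddc8 ⇒ little c8 dd e8 fb

c8 dd e8 fb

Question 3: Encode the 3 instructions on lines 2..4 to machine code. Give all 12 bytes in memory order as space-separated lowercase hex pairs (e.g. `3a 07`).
L2: sll op=0x4:8|rd=3:2|rs=1:2|pad=0:20 ⇒ 0x04d00000 ⇒ little 00 00 d0 04
L3: band op=0x5a:8|rd=2:2|rs=3:2|pad=0:20 ⇒ 0x5ab00000 ⇒ little 00 00 b0 5a
L4: subi op=0x34:8|rd=3:2|imm=781785:22 ⇒ 0x34cbedd9 ⇒ little d9 ed cb 34

00 00 d0 04 00 00 b0 5a d9 ed cb 34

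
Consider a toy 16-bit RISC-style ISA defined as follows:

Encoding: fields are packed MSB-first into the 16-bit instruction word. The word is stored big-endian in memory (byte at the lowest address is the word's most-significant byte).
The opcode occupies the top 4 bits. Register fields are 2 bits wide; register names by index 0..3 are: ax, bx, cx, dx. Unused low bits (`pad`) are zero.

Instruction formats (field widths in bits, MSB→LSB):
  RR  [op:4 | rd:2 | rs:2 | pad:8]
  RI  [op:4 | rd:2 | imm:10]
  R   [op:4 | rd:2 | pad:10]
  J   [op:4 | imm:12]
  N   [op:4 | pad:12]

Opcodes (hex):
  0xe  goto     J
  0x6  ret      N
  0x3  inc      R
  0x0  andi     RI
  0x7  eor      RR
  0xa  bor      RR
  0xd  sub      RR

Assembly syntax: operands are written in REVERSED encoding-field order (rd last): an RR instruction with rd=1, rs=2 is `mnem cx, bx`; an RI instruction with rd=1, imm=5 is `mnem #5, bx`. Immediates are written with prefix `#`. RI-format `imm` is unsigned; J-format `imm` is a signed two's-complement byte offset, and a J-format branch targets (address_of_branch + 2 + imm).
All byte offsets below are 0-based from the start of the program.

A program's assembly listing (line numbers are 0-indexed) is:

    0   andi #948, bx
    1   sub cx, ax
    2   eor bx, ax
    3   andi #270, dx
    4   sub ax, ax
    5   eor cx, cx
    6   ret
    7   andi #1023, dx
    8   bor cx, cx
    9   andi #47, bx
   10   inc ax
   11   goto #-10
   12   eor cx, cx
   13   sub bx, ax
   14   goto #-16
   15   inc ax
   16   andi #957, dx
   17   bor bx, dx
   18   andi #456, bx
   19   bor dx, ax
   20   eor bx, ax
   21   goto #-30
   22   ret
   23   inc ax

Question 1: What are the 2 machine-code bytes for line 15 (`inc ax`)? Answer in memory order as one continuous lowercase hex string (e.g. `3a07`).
15. inc fields op=0x3:4|rd=0:2|pad=0:10 → word 3000h → 30 00

3000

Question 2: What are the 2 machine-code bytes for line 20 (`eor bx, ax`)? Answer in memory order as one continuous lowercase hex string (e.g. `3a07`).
line 20 (eor): pack op=0x7:4|rd=0:2|rs=1:2|pad=0:8 = 0x7100; big→ 71 00

7100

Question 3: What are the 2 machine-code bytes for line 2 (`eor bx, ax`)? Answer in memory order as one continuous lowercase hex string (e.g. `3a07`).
7100

2. eor fields op=0x7:4|rd=0:2|rs=1:2|pad=0:8 → word 7100h → 71 00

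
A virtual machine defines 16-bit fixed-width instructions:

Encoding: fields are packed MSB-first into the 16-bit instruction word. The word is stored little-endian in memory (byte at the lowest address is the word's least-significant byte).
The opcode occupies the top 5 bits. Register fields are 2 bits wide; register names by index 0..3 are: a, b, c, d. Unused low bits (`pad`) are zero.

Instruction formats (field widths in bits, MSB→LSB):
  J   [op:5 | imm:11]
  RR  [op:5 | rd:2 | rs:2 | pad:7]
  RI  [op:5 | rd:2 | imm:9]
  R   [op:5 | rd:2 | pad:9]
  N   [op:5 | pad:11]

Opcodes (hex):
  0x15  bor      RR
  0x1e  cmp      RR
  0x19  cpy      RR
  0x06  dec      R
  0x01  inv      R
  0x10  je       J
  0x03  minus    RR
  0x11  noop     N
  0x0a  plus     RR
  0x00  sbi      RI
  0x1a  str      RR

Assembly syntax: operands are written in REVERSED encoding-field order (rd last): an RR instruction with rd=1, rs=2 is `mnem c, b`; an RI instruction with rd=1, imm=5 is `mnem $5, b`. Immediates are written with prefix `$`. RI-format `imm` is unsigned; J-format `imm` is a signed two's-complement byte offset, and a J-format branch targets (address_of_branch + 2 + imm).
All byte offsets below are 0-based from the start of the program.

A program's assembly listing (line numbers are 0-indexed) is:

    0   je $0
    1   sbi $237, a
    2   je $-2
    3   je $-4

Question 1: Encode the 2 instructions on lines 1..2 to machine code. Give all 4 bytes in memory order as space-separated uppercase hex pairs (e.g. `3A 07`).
ED 00 FE 87

L1: sbi op=0x0:5|rd=0:2|imm=237:9 ⇒ 0x00ed ⇒ little ed 00
L2: je op=0x10:5|imm=-2:11 ⇒ 0x87fe ⇒ little fe 87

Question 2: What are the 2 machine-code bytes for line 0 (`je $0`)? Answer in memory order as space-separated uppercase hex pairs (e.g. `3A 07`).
00 80

line 0 (je): pack op=0x10:5|imm=0:11 = 0x8000; little→ 00 80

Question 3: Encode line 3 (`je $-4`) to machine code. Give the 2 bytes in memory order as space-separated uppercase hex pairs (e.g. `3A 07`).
3. je fields op=0x10:5|imm=-4:11 → word 87fch → fc 87

FC 87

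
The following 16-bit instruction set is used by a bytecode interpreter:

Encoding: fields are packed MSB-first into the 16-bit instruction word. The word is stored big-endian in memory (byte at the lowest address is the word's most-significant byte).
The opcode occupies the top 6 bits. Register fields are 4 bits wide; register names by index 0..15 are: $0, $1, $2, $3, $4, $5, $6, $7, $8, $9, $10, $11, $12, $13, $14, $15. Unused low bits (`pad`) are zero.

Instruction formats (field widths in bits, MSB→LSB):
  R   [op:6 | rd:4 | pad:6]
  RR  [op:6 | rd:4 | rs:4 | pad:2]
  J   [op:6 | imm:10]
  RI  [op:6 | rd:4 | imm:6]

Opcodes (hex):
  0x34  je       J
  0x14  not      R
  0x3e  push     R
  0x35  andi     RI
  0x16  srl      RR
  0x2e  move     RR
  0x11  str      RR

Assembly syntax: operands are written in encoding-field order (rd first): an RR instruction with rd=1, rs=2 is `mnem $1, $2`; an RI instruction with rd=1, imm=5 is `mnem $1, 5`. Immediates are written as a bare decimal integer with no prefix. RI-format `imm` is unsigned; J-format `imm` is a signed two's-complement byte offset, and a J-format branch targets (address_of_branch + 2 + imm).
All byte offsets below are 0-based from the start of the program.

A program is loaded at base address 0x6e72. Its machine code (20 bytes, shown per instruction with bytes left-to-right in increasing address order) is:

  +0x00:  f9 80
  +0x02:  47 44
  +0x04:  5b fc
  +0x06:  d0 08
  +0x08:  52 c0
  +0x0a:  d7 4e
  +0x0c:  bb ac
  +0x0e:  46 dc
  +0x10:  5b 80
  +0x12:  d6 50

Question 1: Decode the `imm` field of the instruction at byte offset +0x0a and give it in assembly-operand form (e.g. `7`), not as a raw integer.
14

off 0x0a: read d7 4e as big → 0xd74e
  top 6b → 0x35 → andi [RI]
  [9:6] rd=13 = $13
  [5:0] imm=14 = 14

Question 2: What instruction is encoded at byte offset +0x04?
srl $15, $15

@+04  big-endian(5b fc) = 0x5bfc
  top 6b → 0x16 → srl [RR]
  rd: (w>>6)&0xf=0xf → $15
  rs: (w>>2)&0xf=0xf → $15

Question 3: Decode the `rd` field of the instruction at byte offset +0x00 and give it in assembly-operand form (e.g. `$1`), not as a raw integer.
$6

@+00  big-endian(f9 80) = 0xf980
  op=0xf980>>10=0x3e ⇒ push (R)
  [9:6] rd=6 = $6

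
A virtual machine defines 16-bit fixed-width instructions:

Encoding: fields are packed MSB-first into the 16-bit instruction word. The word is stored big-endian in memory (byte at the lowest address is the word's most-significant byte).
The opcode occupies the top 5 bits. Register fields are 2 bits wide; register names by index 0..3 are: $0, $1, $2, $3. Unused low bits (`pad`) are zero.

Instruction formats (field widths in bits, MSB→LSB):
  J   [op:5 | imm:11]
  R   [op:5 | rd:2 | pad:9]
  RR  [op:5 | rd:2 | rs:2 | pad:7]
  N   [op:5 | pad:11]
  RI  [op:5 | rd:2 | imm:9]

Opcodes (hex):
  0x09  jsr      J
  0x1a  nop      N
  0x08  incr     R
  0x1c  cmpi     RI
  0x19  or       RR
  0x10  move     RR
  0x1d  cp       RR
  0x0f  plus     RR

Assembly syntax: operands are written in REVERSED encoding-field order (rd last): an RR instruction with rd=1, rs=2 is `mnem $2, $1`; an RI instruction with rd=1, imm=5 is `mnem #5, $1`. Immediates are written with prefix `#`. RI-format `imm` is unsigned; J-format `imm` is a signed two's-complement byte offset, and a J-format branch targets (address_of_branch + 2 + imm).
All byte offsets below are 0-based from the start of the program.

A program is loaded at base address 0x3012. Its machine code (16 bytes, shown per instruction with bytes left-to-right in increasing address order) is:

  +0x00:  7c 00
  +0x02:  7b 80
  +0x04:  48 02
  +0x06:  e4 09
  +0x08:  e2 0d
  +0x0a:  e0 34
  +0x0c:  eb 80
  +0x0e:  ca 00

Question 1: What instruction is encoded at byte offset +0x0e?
+0x0e: ca 00 ⇒ word 0xca00 (big)
  opcode bits[15:11]=0x19: or/RR
  rd: (w>>9)&0x3=0x1 → $1
  rs: (w>>7)&0x3=0x0 → $0

or $0, $1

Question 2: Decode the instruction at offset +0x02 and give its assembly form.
off 0x02: read 7b 80 as big → 0x7b80
  op=0x7b80>>11=0xf ⇒ plus (RR)
  rd: (w>>9)&0x3=0x1 → $1
  rs: (w>>7)&0x3=0x3 → $3

plus $3, $1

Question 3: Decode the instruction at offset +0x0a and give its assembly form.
cmpi #52, $0

@+0a  big-endian(e0 34) = 0xe034
  opcode bits[15:11]=0x1c: cmpi/RI
  rd@[10:9]=0x0 ⇒ $0
  imm@[8:0]=0x34 ⇒ #52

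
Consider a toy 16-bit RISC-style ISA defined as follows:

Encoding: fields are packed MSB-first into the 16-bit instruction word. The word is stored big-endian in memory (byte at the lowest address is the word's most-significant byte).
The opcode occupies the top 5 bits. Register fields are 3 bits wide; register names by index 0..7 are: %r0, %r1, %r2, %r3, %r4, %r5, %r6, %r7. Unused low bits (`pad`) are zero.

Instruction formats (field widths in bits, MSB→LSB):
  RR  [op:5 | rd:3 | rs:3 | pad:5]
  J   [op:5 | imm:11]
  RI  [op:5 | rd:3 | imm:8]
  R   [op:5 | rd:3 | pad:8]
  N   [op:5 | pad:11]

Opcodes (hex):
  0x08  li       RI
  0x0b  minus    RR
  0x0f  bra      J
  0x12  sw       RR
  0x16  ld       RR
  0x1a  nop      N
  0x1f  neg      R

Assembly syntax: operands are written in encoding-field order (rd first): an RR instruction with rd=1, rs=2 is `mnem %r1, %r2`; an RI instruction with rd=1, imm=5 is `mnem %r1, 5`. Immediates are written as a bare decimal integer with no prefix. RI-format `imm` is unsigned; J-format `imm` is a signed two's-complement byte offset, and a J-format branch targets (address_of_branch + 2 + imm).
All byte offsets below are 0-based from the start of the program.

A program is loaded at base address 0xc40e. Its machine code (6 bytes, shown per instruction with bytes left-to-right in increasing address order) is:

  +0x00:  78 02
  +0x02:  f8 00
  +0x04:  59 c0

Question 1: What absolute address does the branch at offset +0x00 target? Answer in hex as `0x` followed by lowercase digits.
0xc412

[00] 78 02 → 0x7802
  top 5b → 0xf → bra [J]
  [10:0] imm=2 = 2
  target = base 0xc40e + off 0x00 + 2 + imm 2 = 0xc412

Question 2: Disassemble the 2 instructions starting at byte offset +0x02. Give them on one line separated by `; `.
off 0x02: read f8 00 as big → 0xf800
  opcode bits[15:11]=0x1f: neg/R
  [10:8] rd=0 = %r0
off 0x04: read 59 c0 as big → 0x59c0
  opcode bits[15:11]=0xb: minus/RR
  [10:8] rd=1 = %r1
  [7:5] rs=6 = %r6

neg %r0; minus %r1, %r6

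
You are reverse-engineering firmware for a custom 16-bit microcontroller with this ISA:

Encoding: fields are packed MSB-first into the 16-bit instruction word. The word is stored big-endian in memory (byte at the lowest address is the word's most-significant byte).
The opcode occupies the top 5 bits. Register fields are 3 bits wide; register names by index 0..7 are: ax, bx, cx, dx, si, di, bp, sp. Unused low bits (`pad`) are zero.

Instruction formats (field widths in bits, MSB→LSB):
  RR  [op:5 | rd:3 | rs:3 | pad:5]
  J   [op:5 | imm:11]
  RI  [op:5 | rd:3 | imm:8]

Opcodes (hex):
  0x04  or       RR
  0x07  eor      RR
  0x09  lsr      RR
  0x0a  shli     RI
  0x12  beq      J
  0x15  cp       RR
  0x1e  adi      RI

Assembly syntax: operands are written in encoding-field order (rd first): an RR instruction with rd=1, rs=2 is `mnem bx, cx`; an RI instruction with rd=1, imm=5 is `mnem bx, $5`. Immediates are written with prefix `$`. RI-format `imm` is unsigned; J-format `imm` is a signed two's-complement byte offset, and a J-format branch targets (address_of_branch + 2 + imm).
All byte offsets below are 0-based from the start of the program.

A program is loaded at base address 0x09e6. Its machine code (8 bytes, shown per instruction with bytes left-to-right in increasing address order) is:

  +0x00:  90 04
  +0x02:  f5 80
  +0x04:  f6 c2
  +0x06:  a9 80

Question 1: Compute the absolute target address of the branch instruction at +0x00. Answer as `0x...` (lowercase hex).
0x09ec

+0x00: 90 04 ⇒ word 0x9004 (big)
  opcode bits[15:11]=0x12: beq/J
  [10:0] imm=4 = $4
  target = base 0x09e6 + off 0x00 + 2 + imm 4 = 0x09ec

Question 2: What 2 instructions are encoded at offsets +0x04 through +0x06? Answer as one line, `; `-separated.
adi bp, $194; cp bx, si

+0x04: f6 c2 ⇒ word 0xf6c2 (big)
  op=0xf6c2>>11=0x1e ⇒ adi (RI)
  rd: (w>>8)&0x7=0x6 → bp
  imm: (w>>0)&0xff=0xc2 → $194
+0x06: a9 80 ⇒ word 0xa980 (big)
  op=0xa980>>11=0x15 ⇒ cp (RR)
  rd: (w>>8)&0x7=0x1 → bx
  rs: (w>>5)&0x7=0x4 → si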